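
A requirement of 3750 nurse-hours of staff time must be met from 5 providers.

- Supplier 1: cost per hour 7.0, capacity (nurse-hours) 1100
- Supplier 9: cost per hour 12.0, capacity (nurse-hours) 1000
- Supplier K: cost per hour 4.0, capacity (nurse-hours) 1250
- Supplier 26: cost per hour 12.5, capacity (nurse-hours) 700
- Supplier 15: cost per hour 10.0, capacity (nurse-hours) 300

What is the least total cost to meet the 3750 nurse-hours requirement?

28950

Fill from the cheapest provider first.
Supplier K (4.0): use full 1250 → 2500 nurse-hours to go.
Supplier 1 (7.0): use full 1100 → 1400 nurse-hours to go.
Supplier 15 (10.0): use full 300 → 1100 nurse-hours to go.
Supplier 9 (12.0): use full 1000 → 100 nurse-hours to go.
Supplier 26 at 12.5: take 100 of its 700 → requirement met.
Cost = 1250×4.0 + 1100×7.0 + 300×10.0 + 1000×12.0 + 100×12.5 = 28950.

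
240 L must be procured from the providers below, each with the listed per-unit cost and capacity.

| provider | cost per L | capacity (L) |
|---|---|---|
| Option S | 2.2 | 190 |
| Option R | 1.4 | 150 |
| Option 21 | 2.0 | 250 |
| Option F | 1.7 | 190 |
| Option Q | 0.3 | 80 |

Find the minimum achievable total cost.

Use providers in increasing cost order.
Option Q at 0.3: take all 80 L ; 160 still needed.
Option R at 1.4: take all 150 L ; 10 still needed.
Take 10 from Option F at 1.7 to finish.
Option 21, Option S: unused.
Cost = 80×0.3 + 150×1.4 + 10×1.7 = 251.

251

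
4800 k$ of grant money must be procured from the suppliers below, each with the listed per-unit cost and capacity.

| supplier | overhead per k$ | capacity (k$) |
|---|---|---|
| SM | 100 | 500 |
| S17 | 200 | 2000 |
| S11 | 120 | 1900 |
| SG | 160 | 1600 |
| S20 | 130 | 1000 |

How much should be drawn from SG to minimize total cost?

1400

Fill from the cheapest supplier first.
Take 500 from SM at 100 → need 4300 more.
S11 (120): use full 1900 → 2400 k$ to go.
S20 at 130: take all 1000 k$ → 1400 still needed.
SG at 160: take 1400 of its 1600 → requirement met.
S17: unused.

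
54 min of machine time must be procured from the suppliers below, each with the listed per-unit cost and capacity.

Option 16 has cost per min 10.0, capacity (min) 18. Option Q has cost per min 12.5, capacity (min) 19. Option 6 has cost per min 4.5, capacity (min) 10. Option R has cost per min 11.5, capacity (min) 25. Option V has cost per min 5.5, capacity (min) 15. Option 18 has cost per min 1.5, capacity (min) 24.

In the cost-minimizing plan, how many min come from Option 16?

Cheapest first:
Take 24 from Option 18 at 1.5 ; need 30 more.
Take 10 from Option 6 at 4.5 ; need 20 more.
Option V (5.5): use full 15 ; 5 min to go.
Option 16 at 10.0: take 5 of its 18 ; requirement met.
Option R, Option Q: unused.

5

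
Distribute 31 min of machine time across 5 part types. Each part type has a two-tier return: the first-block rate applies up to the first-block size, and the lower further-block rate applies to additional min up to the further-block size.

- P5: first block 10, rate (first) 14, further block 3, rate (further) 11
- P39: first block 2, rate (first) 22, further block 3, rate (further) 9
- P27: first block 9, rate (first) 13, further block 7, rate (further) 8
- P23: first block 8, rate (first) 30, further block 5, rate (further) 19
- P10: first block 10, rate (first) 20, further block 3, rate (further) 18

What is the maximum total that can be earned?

675

Rank every tier by rate: P23/T1 30 > P39/T1 22 > P10/T1 20 > P23/T2 19 > P10/T2 18 > P5/T1 14 > P27/T1 13 > P5/T2 11 > P39/T2 9 > P27/T2 8.
Fill P23 T1 block (8 at 30) ; 23 left.
Fill P39 T1 block (2 at 22) ; 21 left.
P10/T1 (20): +10 ; 11 left.
P23/T2 (19): +5 ; 6 left.
Fill P10 T2 block (3 at 18) ; 3 left.
P5 T1 at 14: only 3 left, fill 3.
Total = 30×8 + 22×2 + 20×10 + 19×5 + 18×3 + 14×3 = 675.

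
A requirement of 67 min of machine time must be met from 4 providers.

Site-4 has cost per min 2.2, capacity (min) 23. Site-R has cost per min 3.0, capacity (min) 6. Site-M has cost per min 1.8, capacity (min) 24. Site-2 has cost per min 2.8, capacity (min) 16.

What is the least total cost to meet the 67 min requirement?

Fill from the cheapest provider first.
Take 24 from Site-M at 1.8 — need 43 more.
Take 23 from Site-4 at 2.2 — need 20 more.
Take 16 from Site-2 at 2.8 — need 4 more.
Take 4 from Site-R at 3.0 to finish.
Cost = 24×1.8 + 23×2.2 + 16×2.8 + 4×3.0 = 150.6.

150.6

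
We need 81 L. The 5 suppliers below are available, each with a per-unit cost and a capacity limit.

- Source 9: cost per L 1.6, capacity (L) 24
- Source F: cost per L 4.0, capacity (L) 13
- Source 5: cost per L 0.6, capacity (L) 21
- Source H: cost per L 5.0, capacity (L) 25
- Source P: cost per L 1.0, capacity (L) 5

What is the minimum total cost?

198

Fill from the cheapest supplier first.
Source 5 at 0.6: take all 21 L ; 60 still needed.
Source P at 1.0: take all 5 L ; 55 still needed.
Source 9 at 1.6: take all 24 L ; 31 still needed.
Source F at 4.0: take all 13 L ; 18 still needed.
Source H (5.0): take the remaining 18 ; done.
Cost = 21×0.6 + 5×1.0 + 24×1.6 + 13×4.0 + 18×5.0 = 198.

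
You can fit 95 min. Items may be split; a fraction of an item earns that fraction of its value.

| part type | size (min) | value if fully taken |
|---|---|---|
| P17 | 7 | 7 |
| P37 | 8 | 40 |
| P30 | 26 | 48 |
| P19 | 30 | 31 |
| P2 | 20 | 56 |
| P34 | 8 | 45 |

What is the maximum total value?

223

Rank by value-to-size ratio: P34 45/8≈5.62, P37 40/8≈5, P2 56/20≈2.8, P30 48/26≈1.85, P19 31/30≈1.03, P17 7/7≈1.
P34: take in full, 8 min for value 45 — 87 left.
Take all of P37 (8 min, value 40) — 79 min left.
P2: take in full, 20 min for value 56 — 59 left.
P30: take in full, 26 min for value 48 — 33 left.
P19: take in full, 30 min for value 31 — 3 left.
Fill the last 3 min with part of P17: 3/7 of it earns 3.
Total value = 223.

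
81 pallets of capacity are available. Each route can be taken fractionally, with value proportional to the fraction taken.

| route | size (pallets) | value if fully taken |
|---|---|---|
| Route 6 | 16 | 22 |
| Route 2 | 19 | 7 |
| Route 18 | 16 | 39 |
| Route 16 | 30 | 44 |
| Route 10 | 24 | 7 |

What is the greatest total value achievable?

Rank by value-to-size ratio: Route 18 39/16≈2.44, Route 16 44/30≈1.47, Route 6 22/16≈1.38, Route 2 7/19≈0.368, Route 10 7/24≈0.292.
Route 18: take in full, 16 pallets for value 39 → 65 left.
Route 16: take in full, 30 pallets for value 44 → 35 left.
All 16 pallets of Route 6 fit (value 22) → 19 remain.
All 19 pallets of Route 2 fit (value 7) → 0 remain.
Total value = 112.

112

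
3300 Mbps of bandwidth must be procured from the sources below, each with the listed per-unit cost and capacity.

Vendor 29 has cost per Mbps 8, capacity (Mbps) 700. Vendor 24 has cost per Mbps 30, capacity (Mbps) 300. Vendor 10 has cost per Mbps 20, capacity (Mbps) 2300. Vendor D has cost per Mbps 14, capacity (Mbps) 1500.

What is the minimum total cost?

Fill from the cheapest source first.
Take 700 from Vendor 29 at 8 — need 2600 more.
Vendor D at 14: take all 1500 Mbps — 1100 still needed.
Vendor 10 at 20: take 1100 of its 2300 — requirement met.
Vendor 24: unused.
Cost = 700×8 + 1500×14 + 1100×20 = 48600.

48600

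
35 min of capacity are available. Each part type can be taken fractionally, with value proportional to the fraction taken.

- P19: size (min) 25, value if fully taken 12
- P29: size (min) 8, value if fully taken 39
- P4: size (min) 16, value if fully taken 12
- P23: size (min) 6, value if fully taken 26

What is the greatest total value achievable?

79.4

Sort by value density: P29 39/8≈4.88, P23 26/6≈4.33, P4 12/16≈0.75, P19 12/25≈0.48.
All 8 min of P29 fit (value 39) → 27 remain.
All 6 min of P23 fit (value 26) → 21 remain.
P4: take in full, 16 min for value 12 → 5 left.
5 min left: a 5/25 share of P19 gives 12×5/25 = 2.4.
Total value = 79.4.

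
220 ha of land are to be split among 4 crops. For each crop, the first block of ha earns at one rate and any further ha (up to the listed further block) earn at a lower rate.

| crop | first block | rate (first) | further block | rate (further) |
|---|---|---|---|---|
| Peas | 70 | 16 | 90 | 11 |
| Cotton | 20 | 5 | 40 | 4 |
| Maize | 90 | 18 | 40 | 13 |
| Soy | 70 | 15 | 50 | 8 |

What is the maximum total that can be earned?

Treat each block as its own option and order by rate: Maize/tier1 18 > Peas/tier1 16 > Soy/tier1 15 > Maize/tier2 13 > Peas/tier2 11 > Soy/tier2 8 > Cotton/tier1 5 > Cotton/tier2 4.
Maize/tier1 (18): +90 → 130 left.
Fill Peas tier1 block (70 at 16) → 60 left.
Soy tier1 at 15: only 60 left, fill 60.
Total = 18×90 + 16×70 + 15×60 = 3640.

3640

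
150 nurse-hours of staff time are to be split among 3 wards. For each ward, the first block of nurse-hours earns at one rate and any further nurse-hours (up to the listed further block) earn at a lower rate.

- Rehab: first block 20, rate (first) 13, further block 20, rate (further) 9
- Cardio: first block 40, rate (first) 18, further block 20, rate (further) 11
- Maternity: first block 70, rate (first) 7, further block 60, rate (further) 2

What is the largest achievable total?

1730

Order all 6 blocks by rate: Cardio/tier1 18 > Rehab/tier1 13 > Cardio/tier2 11 > Rehab/tier2 9 > Maternity/tier1 7 > Maternity/tier2 2.
Fill Cardio tier1 block (40 at 18) ; 110 left.
Rehab tier1 at 13: fill all 20 ; 90 left.
Cardio tier2 at 11: fill all 20 ; 70 left.
Rehab tier2 at 9: fill all 20 ; 50 left.
Maternity tier1 at 7: only 50 left, fill 50.
Total = 18×40 + 13×20 + 11×20 + 9×20 + 7×50 = 1730.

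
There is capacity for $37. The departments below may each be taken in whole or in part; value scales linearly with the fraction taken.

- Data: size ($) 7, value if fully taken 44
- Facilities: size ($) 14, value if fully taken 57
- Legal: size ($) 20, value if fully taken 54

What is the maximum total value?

Sort by value density: Data 44/7≈6.29, Facilities 57/14≈4.07, Legal 54/20≈2.7.
All 7 $ of Data fit (value 44) → 30 remain.
Take all of Facilities (14 $, value 57) → 16 $ left.
16 $ left: a 16/20 share of Legal gives 54×16/20 = 43.2.
Total value = 144.2.

144.2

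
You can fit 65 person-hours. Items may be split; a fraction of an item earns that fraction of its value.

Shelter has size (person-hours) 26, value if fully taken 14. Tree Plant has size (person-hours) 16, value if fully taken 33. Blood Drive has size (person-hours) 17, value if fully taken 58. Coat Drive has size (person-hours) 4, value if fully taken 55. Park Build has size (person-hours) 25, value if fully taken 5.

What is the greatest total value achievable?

Sort by value density: Coat Drive 55/4≈13.8, Blood Drive 58/17≈3.41, Tree Plant 33/16≈2.06, Shelter 14/26≈0.538, Park Build 5/25≈0.2.
Coat Drive: take in full, 4 person-hours for value 55 → 61 left.
Take all of Blood Drive (17 person-hours, value 58) → 44 person-hours left.
Tree Plant: take in full, 16 person-hours for value 33 → 28 left.
Take all of Shelter (26 person-hours, value 14) → 2 person-hours left.
Only 2 person-hours remain; take 2/25 of Park Build for value 5×2/25 = 0.4.
Total value = 160.4.

160.4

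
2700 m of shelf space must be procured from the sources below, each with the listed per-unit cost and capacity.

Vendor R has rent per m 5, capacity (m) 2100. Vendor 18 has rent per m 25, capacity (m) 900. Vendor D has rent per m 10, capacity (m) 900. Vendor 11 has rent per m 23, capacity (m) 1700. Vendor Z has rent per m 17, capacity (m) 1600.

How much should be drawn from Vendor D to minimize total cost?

Cheapest first:
Take 2100 from Vendor R at 5 → need 600 more.
Take 600 from Vendor D at 10 to finish.
Vendor Z, Vendor 11, Vendor 18: unused.

600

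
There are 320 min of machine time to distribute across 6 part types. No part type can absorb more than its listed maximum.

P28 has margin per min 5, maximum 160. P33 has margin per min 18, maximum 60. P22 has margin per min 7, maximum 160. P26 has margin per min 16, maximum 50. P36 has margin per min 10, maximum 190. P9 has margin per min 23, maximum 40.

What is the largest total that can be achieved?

4500

Highest margin per min first: P9 23 > P33 18 > P26 16 > P36 10 > P22 7 > P28 5.
Give P9 40 to hit its cap of 40 ; 280 left.
Give P33 60 to hit its cap of 60 ; 220 left.
Give P26 50 to hit its cap of 50 ; 170 left.
P36 has room for 190 but only 170 remain, so it gets 170.
Total = 18×60 + 16×50 + 10×170 + 23×40 = 4500.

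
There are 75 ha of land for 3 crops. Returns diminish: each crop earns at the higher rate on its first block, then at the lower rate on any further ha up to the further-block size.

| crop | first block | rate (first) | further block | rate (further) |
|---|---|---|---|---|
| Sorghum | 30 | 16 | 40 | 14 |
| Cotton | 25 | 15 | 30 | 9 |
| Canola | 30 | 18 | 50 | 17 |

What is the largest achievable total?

1305

Order all 6 blocks by rate: Canola/tier1 18 > Canola/tier2 17 > Sorghum/tier1 16 > Cotton/tier1 15 > Sorghum/tier2 14 > Cotton/tier2 9.
Canola tier1 at 18: fill all 30 — 45 left.
Canola tier2 at 17: only 45 left, fill 45.
Total = 18×30 + 17×45 = 1305.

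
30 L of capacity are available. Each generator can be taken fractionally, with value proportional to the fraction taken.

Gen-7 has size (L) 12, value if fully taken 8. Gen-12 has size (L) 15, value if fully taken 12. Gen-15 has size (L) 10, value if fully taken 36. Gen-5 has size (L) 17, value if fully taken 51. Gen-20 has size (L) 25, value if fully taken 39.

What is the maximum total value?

91.68

Best value per unit of size first: Gen-15 36/10≈3.6, Gen-5 51/17≈3, Gen-20 39/25≈1.56, Gen-12 12/15≈0.8, Gen-7 8/12≈0.667.
Take all of Gen-15 (10 L, value 36) → 20 L left.
Gen-5: take in full, 17 L for value 51 → 3 left.
Fill the last 3 L with part of Gen-20: 3/25 of it earns 4.68.
Total value = 91.68.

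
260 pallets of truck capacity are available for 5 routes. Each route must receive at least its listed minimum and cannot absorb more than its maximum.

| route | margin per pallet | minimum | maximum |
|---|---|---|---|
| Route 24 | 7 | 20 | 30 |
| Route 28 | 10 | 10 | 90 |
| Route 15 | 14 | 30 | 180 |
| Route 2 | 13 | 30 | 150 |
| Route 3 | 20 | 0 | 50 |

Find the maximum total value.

3730

Meeting every minimum uses 20+10+30+30+0 = 90 pallets, leaving 170.
Order the routes by margin per pallet: Route 3 20 > Route 15 14 > Route 2 13 > Route 28 10 > Route 24 7.
Route 3 takes 50 more to reach its cap of 50 ; 120 left.
Route 15: +120 (room for 150) → 150. Pool exhausted.
Total = 7×20 + 10×10 + 14×150 + 13×30 + 20×50 = 3730.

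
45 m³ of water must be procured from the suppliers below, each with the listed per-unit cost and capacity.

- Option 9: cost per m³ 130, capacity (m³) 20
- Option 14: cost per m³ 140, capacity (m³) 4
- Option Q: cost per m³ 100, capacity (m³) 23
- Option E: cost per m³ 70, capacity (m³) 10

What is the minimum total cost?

Fill from the cheapest supplier first.
Take 10 from Option E at 70 ; need 35 more.
Option Q (100): use full 23 ; 12 m³ to go.
Option 9 at 130: take 12 of its 20 ; requirement met.
Option 14: unused.
Cost = 10×70 + 23×100 + 12×130 = 4560.

4560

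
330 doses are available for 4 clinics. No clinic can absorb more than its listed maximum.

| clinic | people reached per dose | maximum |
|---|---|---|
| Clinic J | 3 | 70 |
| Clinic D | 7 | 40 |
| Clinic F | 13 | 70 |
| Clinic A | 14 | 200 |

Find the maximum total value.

Highest people reached per dose first: Clinic A 14 > Clinic F 13 > Clinic D 7 > Clinic J 3.
Give Clinic A 200 to hit its cap of 200 → 130 left.
Clinic F takes 70 to reach its cap of 70 → 60 left.
Give Clinic D 40 to hit its cap of 40 → 20 left.
Clinic J has room for 70 but only 20 remain, so it gets 20.
Total = 3×20 + 7×40 + 13×70 + 14×200 = 4050.

4050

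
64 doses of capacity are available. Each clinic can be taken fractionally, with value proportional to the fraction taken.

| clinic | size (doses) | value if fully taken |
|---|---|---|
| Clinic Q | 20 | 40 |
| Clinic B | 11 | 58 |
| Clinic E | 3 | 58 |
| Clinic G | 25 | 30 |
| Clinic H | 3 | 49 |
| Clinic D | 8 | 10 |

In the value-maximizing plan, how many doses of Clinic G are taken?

19

Best value per unit of size first: Clinic E 58/3≈19.3, Clinic H 49/3≈16.3, Clinic B 58/11≈5.27, Clinic Q 40/20≈2, Clinic D 10/8≈1.25, Clinic G 30/25≈1.2.
All 3 doses of Clinic E fit (value 58) → 61 remain.
Clinic H: take in full, 3 doses for value 49 → 58 left.
All 11 doses of Clinic B fit (value 58) → 47 remain.
Clinic Q: take in full, 20 doses for value 40 → 27 left.
All 8 doses of Clinic D fit (value 10) → 19 remain.
Fill the last 19 doses with part of Clinic G: 19/25 of it earns 22.8.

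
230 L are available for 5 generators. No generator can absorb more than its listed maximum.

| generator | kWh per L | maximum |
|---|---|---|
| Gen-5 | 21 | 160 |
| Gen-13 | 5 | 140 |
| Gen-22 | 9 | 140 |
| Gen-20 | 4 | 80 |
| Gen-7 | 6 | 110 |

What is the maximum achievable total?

Rank by kWh per L: Gen-5 21 > Gen-22 9 > Gen-7 6 > Gen-13 5 > Gen-20 4.
Gen-5 takes 160 to reach its cap of 160 ; 70 left.
Only 70 left; Gen-22 takes them to reach 70.
Total = 21×160 + 9×70 = 3990.

3990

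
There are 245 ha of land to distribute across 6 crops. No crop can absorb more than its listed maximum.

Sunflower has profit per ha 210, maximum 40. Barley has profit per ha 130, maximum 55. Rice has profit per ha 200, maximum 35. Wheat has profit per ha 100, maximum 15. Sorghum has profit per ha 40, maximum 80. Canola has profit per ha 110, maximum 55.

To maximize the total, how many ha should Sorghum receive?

45

Highest profit per ha first: Sunflower 210 > Rice 200 > Barley 130 > Canola 110 > Wheat 100 > Sorghum 40.
Give Sunflower 40 to hit its cap of 40 — 205 left.
Rice takes 35 to reach its cap of 35 — 170 left.
Barley: +55 to 55 (cap) — 115 left.
Canola: +55 to 55 (cap) — 60 left.
Wheat: +15 to 15 (cap) — 45 left.
Only 45 left; Sorghum takes them to reach 45.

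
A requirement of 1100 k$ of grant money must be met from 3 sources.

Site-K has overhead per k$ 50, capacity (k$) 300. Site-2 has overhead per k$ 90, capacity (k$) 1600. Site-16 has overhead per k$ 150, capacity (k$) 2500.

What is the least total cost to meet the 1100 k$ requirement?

87000

Use sources in increasing cost order.
Site-K at 50: take all 300 k$ ; 800 still needed.
Site-2 at 90: take 800 of its 1600 ; requirement met.
Site-16: unused.
Cost = 300×50 + 800×90 = 87000.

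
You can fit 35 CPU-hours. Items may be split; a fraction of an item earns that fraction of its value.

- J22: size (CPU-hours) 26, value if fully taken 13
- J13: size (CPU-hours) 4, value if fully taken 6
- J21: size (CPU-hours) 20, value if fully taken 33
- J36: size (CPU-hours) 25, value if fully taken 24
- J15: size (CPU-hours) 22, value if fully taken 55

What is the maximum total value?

76.45

Rank by value-to-size ratio: J15 55/22≈2.5, J21 33/20≈1.65, J13 6/4≈1.5, J36 24/25≈0.96, J22 13/26≈0.5.
J15: take in full, 22 CPU-hours for value 55 → 13 left.
Fill the last 13 CPU-hours with part of J21: 13/20 of it earns 21.45.
Total value = 76.45.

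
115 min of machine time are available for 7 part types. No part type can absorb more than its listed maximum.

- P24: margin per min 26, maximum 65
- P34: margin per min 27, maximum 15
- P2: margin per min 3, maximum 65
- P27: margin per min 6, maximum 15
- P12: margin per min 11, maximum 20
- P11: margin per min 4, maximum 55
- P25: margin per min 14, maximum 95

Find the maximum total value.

2585

Rank by margin per min: P34 27 > P24 26 > P25 14 > P12 11 > P27 6 > P11 4 > P2 3.
P34: +15 to 15 (cap) — 100 left.
P24 takes 65 to reach its cap of 65 — 35 left.
P25 has room for 95 but only 35 remain, so it gets 35.
Total = 26×65 + 27×15 + 14×35 = 2585.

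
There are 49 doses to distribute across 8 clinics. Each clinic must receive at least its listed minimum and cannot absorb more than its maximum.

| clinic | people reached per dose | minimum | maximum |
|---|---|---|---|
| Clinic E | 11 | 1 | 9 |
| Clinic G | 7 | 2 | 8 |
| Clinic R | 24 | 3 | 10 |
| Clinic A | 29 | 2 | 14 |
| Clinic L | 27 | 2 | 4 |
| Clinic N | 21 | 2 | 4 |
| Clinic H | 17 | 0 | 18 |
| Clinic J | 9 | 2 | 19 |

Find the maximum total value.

1085

Meeting every minimum uses 1+2+3+2+2+2+0+2 = 14 doses, leaving 35.
Highest people reached per dose first: Clinic A 29 > Clinic L 27 > Clinic R 24 > Clinic N 21 > Clinic H 17 > Clinic E 11 > Clinic J 9 > Clinic G 7.
Clinic A takes 12 more to reach its cap of 14 → 23 left.
Clinic L: +2 to 4 (cap) → 21 left.
Clinic R: +7 to 10 (cap) → 14 left.
Clinic N: +2 to 4 (cap) → 12 left.
Clinic H has room for 18 more but only 12 remain, so it gets 12.
Total = 11×1 + 7×2 + 24×10 + 29×14 + 27×4 + 21×4 + 17×12 + 9×2 = 1085.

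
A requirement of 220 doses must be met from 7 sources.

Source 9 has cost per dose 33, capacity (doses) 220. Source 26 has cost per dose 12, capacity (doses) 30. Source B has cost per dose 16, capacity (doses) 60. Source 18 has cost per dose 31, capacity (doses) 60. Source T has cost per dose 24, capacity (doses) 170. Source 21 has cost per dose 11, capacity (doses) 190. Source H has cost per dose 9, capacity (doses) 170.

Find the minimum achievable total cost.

Cheapest first:
Take 170 from Source H at 9 ; need 50 more.
Source 21 at 11: take 50 of its 190 ; requirement met.
Source 26, Source B, Source T, Source 18, Source 9: unused.
Cost = 170×9 + 50×11 = 2080.

2080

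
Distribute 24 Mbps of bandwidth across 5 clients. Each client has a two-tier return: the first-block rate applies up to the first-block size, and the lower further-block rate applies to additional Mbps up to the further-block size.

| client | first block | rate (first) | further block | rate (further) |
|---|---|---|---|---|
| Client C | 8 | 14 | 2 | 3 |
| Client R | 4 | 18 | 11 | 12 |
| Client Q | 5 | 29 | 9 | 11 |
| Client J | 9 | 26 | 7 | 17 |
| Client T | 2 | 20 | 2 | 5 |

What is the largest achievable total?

Treat each block as its own option and order by rate: Client Q/T1 29 > Client J/T1 26 > Client T/T1 20 > Client R/T1 18 > Client J/T2 17 > Client C/T1 14 > Client R/T2 12 > Client Q/T2 11 > Client T/T2 5 > Client C/T2 3.
Client Q T1 at 29: fill all 5 → 19 left.
Client J T1 at 26: fill all 9 → 10 left.
Client T T1 at 20: fill all 2 → 8 left.
Fill Client R T1 block (4 at 18) → 4 left.
Client J T2 at 17: only 4 left, fill 4.
Total = 29×5 + 26×9 + 20×2 + 18×4 + 17×4 = 559.

559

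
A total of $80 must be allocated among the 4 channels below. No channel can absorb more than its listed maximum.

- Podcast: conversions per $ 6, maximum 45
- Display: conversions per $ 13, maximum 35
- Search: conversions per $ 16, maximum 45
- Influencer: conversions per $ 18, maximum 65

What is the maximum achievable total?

1410

Highest conversions per $ first: Influencer 18 > Search 16 > Display 13 > Podcast 6.
Give Influencer 65 to hit its cap of 65 ; 15 left.
Search: +15 (room for 45) → 15. Pool exhausted.
Total = 16×15 + 18×65 = 1410.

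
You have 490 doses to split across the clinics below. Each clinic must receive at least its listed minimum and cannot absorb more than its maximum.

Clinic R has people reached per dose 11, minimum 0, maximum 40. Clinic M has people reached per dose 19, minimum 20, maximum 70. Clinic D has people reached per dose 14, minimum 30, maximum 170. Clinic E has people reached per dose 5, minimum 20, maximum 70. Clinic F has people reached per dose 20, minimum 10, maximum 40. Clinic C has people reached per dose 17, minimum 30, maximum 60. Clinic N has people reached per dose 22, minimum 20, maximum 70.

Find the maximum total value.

7710

Meeting every minimum uses 0+20+30+20+10+30+20 = 130 doses, leaving 360.
Order the clinics by people reached per dose: Clinic N 22 > Clinic F 20 > Clinic M 19 > Clinic C 17 > Clinic D 14 > Clinic R 11 > Clinic E 5.
Give Clinic N 50 more to hit its cap of 70 — 310 left.
Clinic F: +30 to 40 (cap) — 280 left.
Clinic M takes 50 more to reach its cap of 70 — 230 left.
Clinic C: +30 to 60 (cap) — 200 left.
Clinic D: +140 to 170 (cap) — 60 left.
Give Clinic R 40 more to hit its cap of 40 — 20 left.
Only 20 left; Clinic E takes them to reach 40.
Total = 11×40 + 19×70 + 14×170 + 5×40 + 20×40 + 17×60 + 22×70 = 7710.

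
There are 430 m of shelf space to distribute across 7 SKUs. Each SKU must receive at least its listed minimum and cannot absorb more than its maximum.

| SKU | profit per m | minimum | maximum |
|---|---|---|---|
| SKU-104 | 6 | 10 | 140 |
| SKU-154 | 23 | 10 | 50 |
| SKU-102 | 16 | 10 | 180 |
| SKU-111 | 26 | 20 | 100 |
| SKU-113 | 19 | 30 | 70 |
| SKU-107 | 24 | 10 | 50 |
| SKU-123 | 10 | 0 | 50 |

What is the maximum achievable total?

Meeting every minimum uses 10+10+10+20+30+10+0 = 90 m, leaving 340.
Highest profit per m first: SKU-111 26 > SKU-107 24 > SKU-154 23 > SKU-113 19 > SKU-102 16 > SKU-123 10 > SKU-104 6.
Give SKU-111 80 more to hit its cap of 100 ; 260 left.
Give SKU-107 40 more to hit its cap of 50 ; 220 left.
Give SKU-154 40 more to hit its cap of 50 ; 180 left.
SKU-113 takes 40 more to reach its cap of 70 ; 140 left.
SKU-102: +140 (room for 170) → 150. Pool exhausted.
Total = 6×10 + 23×50 + 16×150 + 26×100 + 19×70 + 24×50 = 8740.

8740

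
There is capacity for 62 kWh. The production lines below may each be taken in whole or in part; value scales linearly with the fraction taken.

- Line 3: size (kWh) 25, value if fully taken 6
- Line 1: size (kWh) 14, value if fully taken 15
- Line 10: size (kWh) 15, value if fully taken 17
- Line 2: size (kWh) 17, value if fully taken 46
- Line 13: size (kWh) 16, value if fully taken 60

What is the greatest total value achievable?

Rank by value-to-size ratio: Line 13 60/16≈3.75, Line 2 46/17≈2.71, Line 10 17/15≈1.13, Line 1 15/14≈1.07, Line 3 6/25≈0.24.
Line 13: take in full, 16 kWh for value 60 ; 46 left.
Line 2: take in full, 17 kWh for value 46 ; 29 left.
Take all of Line 10 (15 kWh, value 17) ; 14 kWh left.
Take all of Line 1 (14 kWh, value 15) ; 0 kWh left.
Total value = 138.

138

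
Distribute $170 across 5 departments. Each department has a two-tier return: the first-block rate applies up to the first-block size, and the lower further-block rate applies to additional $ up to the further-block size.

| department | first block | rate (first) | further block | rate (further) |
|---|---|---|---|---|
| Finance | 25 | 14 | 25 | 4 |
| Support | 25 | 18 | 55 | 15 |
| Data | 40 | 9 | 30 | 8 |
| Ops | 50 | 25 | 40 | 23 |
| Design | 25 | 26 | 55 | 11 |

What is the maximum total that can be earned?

3720

Treat each block as its own option and order by rate: Design/tier1 26 > Ops/tier1 25 > Ops/tier2 23 > Support/tier1 18 > Support/tier2 15 > Finance/tier1 14 > Design/tier2 11 > Data/tier1 9 > Data/tier2 8 > Finance/tier2 4.
Design tier1 at 26: fill all 25 ; 145 left.
Ops tier1 at 25: fill all 50 ; 95 left.
Ops/tier2 (23): +40 ; 55 left.
Support/tier1 (18): +25 ; 30 left.
Support tier2 at 15: only 30 left, fill 30.
Total = 26×25 + 25×50 + 23×40 + 18×25 + 15×30 = 3720.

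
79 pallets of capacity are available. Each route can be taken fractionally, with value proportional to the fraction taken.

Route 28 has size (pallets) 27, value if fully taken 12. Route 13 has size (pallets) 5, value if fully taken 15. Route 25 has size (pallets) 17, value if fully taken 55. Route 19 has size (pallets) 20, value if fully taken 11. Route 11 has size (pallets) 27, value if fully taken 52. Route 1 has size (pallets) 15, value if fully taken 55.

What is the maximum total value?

185.25

Rank by value-to-size ratio: Route 1 55/15≈3.67, Route 25 55/17≈3.24, Route 13 15/5≈3, Route 11 52/27≈1.93, Route 19 11/20≈0.55, Route 28 12/27≈0.444.
All 15 pallets of Route 1 fit (value 55) — 64 remain.
Route 25: take in full, 17 pallets for value 55 — 47 left.
All 5 pallets of Route 13 fit (value 15) — 42 remain.
Take all of Route 11 (27 pallets, value 52) — 15 pallets left.
Only 15 pallets remain; take 15/20 of Route 19 for value 11×15/20 = 8.25.
Total value = 185.25.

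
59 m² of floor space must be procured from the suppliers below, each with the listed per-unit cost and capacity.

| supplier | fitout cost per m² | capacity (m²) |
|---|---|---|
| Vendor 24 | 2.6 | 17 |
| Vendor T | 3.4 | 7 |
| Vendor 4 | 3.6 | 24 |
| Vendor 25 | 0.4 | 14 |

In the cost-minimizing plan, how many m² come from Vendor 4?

21

Use suppliers in increasing cost order.
Take 14 from Vendor 25 at 0.4 — need 45 more.
Vendor 24 (2.6): use full 17 — 28 m² to go.
Vendor T (3.4): use full 7 — 21 m² to go.
Vendor 4 at 3.6: take 21 of its 24 — requirement met.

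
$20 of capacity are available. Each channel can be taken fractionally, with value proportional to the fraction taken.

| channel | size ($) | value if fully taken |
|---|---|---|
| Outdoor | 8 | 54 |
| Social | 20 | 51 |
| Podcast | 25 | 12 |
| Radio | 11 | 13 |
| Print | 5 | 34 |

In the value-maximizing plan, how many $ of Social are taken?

Rank by value-to-size ratio: Print 34/5≈6.8, Outdoor 54/8≈6.75, Social 51/20≈2.55, Radio 13/11≈1.18, Podcast 12/25≈0.48.
Print: take in full, 5 $ for value 34 ; 15 left.
Outdoor: take in full, 8 $ for value 54 ; 7 left.
Fill the last 7 $ with part of Social: 7/20 of it earns 17.85.

7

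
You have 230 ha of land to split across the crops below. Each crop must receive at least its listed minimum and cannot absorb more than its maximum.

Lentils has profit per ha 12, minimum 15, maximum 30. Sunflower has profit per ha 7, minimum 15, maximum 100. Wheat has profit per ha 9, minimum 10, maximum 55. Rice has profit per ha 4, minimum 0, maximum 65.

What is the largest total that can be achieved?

Meeting every minimum uses 15+15+10+0 = 40 ha, leaving 190.
Rank by profit per ha: Lentils 12 > Wheat 9 > Sunflower 7 > Rice 4.
Give Lentils 15 more to hit its cap of 30 ; 175 left.
Wheat takes 45 more to reach its cap of 55 ; 130 left.
Sunflower: +85 to 100 (cap) ; 45 left.
Only 45 left; Rice takes them to reach 45.
Total = 12×30 + 7×100 + 9×55 + 4×45 = 1735.

1735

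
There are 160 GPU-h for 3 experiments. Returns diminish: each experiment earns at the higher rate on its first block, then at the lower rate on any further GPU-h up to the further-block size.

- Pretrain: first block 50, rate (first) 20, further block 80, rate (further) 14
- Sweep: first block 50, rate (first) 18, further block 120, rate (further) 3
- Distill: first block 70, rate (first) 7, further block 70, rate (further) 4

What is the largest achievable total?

Rank every tier by rate: Pretrain/tier1 20 > Sweep/tier1 18 > Pretrain/tier2 14 > Distill/tier1 7 > Distill/tier2 4 > Sweep/tier2 3.
Pretrain tier1 at 20: fill all 50 ; 110 left.
Sweep/tier1 (18): +50 ; 60 left.
Pretrain/tier2: +60 of 80 at 14; pool empty.
Total = 20×50 + 18×50 + 14×60 = 2740.

2740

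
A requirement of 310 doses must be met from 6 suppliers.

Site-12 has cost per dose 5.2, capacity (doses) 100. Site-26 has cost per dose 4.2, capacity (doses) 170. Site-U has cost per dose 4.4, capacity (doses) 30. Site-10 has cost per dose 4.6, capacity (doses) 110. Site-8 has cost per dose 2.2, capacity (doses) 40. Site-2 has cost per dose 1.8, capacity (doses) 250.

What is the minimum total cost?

622

Use suppliers in increasing cost order.
Site-2 at 1.8: take all 250 doses → 60 still needed.
Site-8 (2.2): use full 40 → 20 doses to go.
Take 20 from Site-26 at 4.2 to finish.
Site-U, Site-10, Site-12: unused.
Cost = 250×1.8 + 40×2.2 + 20×4.2 = 622.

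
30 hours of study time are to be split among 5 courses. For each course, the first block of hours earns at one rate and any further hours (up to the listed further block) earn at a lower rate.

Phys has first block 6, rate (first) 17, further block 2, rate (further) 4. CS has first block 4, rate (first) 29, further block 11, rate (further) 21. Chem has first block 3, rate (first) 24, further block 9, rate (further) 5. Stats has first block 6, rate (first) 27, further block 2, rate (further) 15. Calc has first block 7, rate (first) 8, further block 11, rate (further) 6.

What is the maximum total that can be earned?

Rank every tier by rate: CS/T1 29 > Stats/T1 27 > Chem/T1 24 > CS/T2 21 > Phys/T1 17 > Stats/T2 15 > Calc/T1 8 > Calc/T2 6 > Chem/T2 5 > Phys/T2 4.
CS/T1 (29): +4 → 26 left.
Fill Stats T1 block (6 at 27) → 20 left.
Chem T1 at 24: fill all 3 → 17 left.
Fill CS T2 block (11 at 21) → 6 left.
Phys T1 at 17: fill all 6 → 0 left.
Total = 29×4 + 27×6 + 24×3 + 21×11 + 17×6 = 683.

683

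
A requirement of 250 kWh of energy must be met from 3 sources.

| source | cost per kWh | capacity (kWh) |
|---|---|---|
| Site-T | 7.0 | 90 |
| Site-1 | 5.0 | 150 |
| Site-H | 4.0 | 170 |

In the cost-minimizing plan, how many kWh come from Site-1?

80

Cheapest first:
Site-H at 4.0: take all 170 kWh → 80 still needed.
Site-1 at 5.0: take 80 of its 150 → requirement met.
Site-T: unused.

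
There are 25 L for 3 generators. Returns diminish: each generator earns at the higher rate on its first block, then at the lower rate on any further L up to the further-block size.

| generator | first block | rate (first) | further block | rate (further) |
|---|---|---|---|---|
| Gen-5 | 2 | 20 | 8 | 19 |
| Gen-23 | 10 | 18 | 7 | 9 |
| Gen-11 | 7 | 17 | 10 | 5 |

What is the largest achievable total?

457

Order all 6 blocks by rate: Gen-5/first 20 > Gen-5/second 19 > Gen-23/first 18 > Gen-11/first 17 > Gen-23/second 9 > Gen-11/second 5.
Gen-5 first at 20: fill all 2 ; 23 left.
Gen-5 second at 19: fill all 8 ; 15 left.
Fill Gen-23 first block (10 at 18) ; 5 left.
5 remain; put them into Gen-11 first at 17.
Total = 20×2 + 19×8 + 18×10 + 17×5 = 457.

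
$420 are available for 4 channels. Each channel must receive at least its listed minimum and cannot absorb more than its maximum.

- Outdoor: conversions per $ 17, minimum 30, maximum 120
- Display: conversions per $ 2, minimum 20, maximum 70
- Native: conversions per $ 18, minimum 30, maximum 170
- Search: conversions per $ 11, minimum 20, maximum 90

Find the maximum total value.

6170

Meeting every minimum uses 30+20+30+20 = 100 $, leaving 320.
Highest conversions per $ first: Native 18 > Outdoor 17 > Search 11 > Display 2.
Native takes 140 more to reach its cap of 170 — 180 left.
Give Outdoor 90 more to hit its cap of 120 — 90 left.
Search takes 70 more to reach its cap of 90 — 20 left.
Display has room for 50 more but only 20 remain, so it gets 40.
Total = 17×120 + 2×40 + 18×170 + 11×90 = 6170.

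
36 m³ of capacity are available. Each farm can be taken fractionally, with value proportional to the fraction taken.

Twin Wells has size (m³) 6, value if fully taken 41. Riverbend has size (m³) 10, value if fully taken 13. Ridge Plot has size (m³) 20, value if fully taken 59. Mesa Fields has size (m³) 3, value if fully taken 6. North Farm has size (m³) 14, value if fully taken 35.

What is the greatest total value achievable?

125

Best value per unit of size first: Twin Wells 41/6≈6.83, Ridge Plot 59/20≈2.95, North Farm 35/14≈2.5, Mesa Fields 6/3≈2, Riverbend 13/10≈1.3.
Take all of Twin Wells (6 m³, value 41) ; 30 m³ left.
All 20 m³ of Ridge Plot fit (value 59) ; 10 remain.
10 m³ left: a 10/14 share of North Farm gives 35×10/14 = 25.
Total value = 125.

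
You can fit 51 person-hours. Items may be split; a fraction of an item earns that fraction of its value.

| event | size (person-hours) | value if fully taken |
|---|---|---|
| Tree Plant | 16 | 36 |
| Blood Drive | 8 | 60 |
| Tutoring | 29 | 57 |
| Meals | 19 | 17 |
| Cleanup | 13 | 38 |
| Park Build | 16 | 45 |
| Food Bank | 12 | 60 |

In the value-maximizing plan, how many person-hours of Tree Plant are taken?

Best value per unit of size first: Blood Drive 60/8≈7.5, Food Bank 60/12≈5, Cleanup 38/13≈2.92, Park Build 45/16≈2.81, Tree Plant 36/16≈2.25, Tutoring 57/29≈1.97, Meals 17/19≈0.895.
Take all of Blood Drive (8 person-hours, value 60) → 43 person-hours left.
Food Bank: take in full, 12 person-hours for value 60 → 31 left.
Take all of Cleanup (13 person-hours, value 38) → 18 person-hours left.
All 16 person-hours of Park Build fit (value 45) → 2 remain.
2 person-hours left: a 2/16 share of Tree Plant gives 36×2/16 = 4.5.

2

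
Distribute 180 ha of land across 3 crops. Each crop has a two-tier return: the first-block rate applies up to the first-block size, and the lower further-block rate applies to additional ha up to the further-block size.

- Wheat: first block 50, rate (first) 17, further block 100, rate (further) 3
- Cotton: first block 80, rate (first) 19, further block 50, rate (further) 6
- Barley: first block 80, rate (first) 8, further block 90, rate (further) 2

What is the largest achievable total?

Treat each block as its own option and order by rate: Cotton/first 19 > Wheat/first 17 > Barley/first 8 > Cotton/second 6 > Wheat/second 3 > Barley/second 2.
Cotton/first (19): +80 ; 100 left.
Wheat first at 17: fill all 50 ; 50 left.
Barley/first: +50 of 80 at 8; pool empty.
Total = 19×80 + 17×50 + 8×50 = 2770.

2770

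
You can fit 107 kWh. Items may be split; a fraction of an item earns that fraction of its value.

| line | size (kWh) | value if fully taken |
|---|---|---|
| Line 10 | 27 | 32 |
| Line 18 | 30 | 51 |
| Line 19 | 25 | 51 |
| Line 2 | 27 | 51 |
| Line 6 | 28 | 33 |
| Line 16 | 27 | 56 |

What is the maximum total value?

Sort by value density: Line 16 56/27≈2.07, Line 19 51/25≈2.04, Line 2 51/27≈1.89, Line 18 51/30≈1.7, Line 10 32/27≈1.19, Line 6 33/28≈1.18.
Take all of Line 16 (27 kWh, value 56) — 80 kWh left.
Line 19: take in full, 25 kWh for value 51 — 55 left.
Take all of Line 2 (27 kWh, value 51) — 28 kWh left.
Fill the last 28 kWh with part of Line 18: 28/30 of it earns 47.6.
Total value = 205.6.

205.6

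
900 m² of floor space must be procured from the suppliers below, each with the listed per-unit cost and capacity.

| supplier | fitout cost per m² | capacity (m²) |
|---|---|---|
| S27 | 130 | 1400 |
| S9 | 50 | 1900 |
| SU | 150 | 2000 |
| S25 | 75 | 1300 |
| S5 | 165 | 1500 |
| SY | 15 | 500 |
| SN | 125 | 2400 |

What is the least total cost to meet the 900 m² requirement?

Use suppliers in increasing cost order.
Take 500 from SY at 15 — need 400 more.
Take 400 from S9 at 50 to finish.
S25, SN, S27, SU, S5: unused.
Cost = 500×15 + 400×50 = 27500.

27500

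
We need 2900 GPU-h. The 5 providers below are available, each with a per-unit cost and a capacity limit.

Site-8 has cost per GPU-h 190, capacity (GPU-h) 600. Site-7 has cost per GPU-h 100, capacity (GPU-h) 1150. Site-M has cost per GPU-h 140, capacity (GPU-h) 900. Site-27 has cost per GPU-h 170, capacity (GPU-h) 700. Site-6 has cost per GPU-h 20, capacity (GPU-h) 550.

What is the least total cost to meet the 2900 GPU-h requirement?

303000

Cheapest first:
Site-6 (20): use full 550 → 2350 GPU-h to go.
Site-7 (100): use full 1150 → 1200 GPU-h to go.
Take 900 from Site-M at 140 → need 300 more.
Site-27 at 170: take 300 of its 700 → requirement met.
Site-8: unused.
Cost = 550×20 + 1150×100 + 900×140 + 300×170 = 303000.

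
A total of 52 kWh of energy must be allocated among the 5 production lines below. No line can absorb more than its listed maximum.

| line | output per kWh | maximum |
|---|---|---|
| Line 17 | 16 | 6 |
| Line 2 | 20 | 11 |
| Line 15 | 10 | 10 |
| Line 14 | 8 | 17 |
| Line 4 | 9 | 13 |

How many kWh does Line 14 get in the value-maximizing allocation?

Highest output per kWh first: Line 2 20 > Line 17 16 > Line 15 10 > Line 4 9 > Line 14 8.
Line 2 takes 11 to reach its cap of 11 → 41 left.
Line 17 takes 6 to reach its cap of 6 → 35 left.
Line 15 takes 10 to reach its cap of 10 → 25 left.
Line 4 takes 13 to reach its cap of 13 → 12 left.
Line 14: +12 (room for 17) → 12. Pool exhausted.

12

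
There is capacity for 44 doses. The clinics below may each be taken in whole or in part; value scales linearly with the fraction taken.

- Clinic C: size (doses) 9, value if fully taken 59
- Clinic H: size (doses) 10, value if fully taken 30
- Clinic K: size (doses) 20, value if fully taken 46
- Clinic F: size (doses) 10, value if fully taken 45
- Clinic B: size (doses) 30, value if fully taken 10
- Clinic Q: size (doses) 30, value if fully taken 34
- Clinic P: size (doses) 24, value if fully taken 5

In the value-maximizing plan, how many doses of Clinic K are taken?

15

Rank by value-to-size ratio: Clinic C 59/9≈6.56, Clinic F 45/10≈4.5, Clinic H 30/10≈3, Clinic K 46/20≈2.3, Clinic Q 34/30≈1.13, Clinic B 10/30≈0.333, Clinic P 5/24≈0.208.
Clinic C: take in full, 9 doses for value 59 → 35 left.
All 10 doses of Clinic F fit (value 45) → 25 remain.
All 10 doses of Clinic H fit (value 30) → 15 remain.
Only 15 doses remain; take 15/20 of Clinic K for value 46×15/20 = 34.5.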